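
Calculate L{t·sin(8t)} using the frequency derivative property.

L{sin(8t)} = 8/(s² + 64). By L{t·f(t)} = -F'(s): -d/ds[8/(s² + 64)] = -(8)·(-2s)/(s² + 64)² = 16s/(s² + 64)²

Final answer: 16s/(s² + 64)²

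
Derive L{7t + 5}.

L{7t + 5} = 7·L{t} + 5·L{1} = 7/s² + 5/s

Final answer: 7/s² + 5/s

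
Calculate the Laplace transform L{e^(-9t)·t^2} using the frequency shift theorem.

L{e^(at)·t^n} = n!/(s-a)^(n+1), so L{e^(-9t)·t^2} = 2/(s+9)^3

Final answer: 2/(s+9)^3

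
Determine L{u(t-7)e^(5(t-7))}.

u(t-a)f(t-a) with f(t)=e^(5t). L{e^(5t)} = 1/(s-5). By time shift: e^(-7s)/(s-5)

Final answer: e^(-7s)/(s-5)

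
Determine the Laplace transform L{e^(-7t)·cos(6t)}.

L{e^(at)·cos(ωt)} = (s-a)/((s-a)² + ω²), so L{e^(-7t)·cos(6t)} = (s+7)/((s+7)² + 36)

Final answer: (s+7)/((s+7)² + 36)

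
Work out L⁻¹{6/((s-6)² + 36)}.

Form: b/((s-a)² + b²) → e^(at)sin(bt). With a=6, b=6

Final answer: e^(6t)·sin(6t)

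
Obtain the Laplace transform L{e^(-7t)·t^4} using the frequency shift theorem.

L{e^(at)·t^n} = n!/(s-a)^(n+1), so L{e^(-7t)·t^4} = 24/(s+7)^5

Final answer: 24/(s+7)^5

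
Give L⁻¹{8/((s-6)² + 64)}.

Form: b/((s-a)² + b²) → e^(at)sin(bt). With a=6, b=8

Final answer: e^(6t)·sin(8t)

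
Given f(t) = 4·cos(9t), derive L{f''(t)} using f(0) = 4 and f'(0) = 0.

F(s) = 4s/(s² + 81). L{f''(t)} = s²F(s) - sf(0) - f'(0) = 4s³/(s² + 81) - 4s = (4s³ - 4s(s² + 81))/(s² + 81) = -324s/(s² + 81)

Final answer: -324s/(s² + 81)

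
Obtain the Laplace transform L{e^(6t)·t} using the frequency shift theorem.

L{e^(at)·t^n} = n!/(s-a)^(n+1), so L{e^(6t)·t} = 1/(s-6)^2

Final answer: 1/(s-6)^2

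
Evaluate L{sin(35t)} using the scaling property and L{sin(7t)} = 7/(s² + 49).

Using L{f(at)} = (1/a)F(s/a) with a=5: L{sin(35t)} = (1/5) · 7/((s/5)² + 49) = (1/5) · 7·25/(s² + 1225) = 35/(s² + 1225)

Final answer: 35/(s² + 1225)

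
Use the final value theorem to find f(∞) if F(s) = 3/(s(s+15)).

f(∞) = lim_{s→0} s·3/(s(s+15)) = lim_{s→0} 3/(s+15) = 3/15 = 1/5

Final answer: 1/5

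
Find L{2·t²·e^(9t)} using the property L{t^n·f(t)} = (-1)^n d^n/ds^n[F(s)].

L{e^(9t)} = 1/(s-9). d/ds[1/(s-9)] = -1/(s-9)². d²/ds²[1/(s-9)] = 2/(s-9)³. So L{t²·e^(9t)} = (-1)² · 2/(s-9)³ = 2/(s-9)³. Then L{2·t²·e^(9t)} = 2·2/(s-9)³ = 4/(s-9)³

Final answer: 4/(s-9)³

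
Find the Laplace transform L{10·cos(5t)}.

L{cos(ωt)} = s/(s² + ω²), so L{cos(5t)} = s/(s² + 25). Then L{10·cos(5t)} = 10·s/(s² + 25) = 10s/(s² + 25)

Final answer: 10s/(s² + 25)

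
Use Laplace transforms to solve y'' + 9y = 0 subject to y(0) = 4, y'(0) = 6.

L{y''} + 9L{y} = 0. s²Y - 4s - 6 + 9Y = 0. Y(s² + 9) = 4s + 6. Y = (4s + 6)/(s² + 9). Inverting: y(t) = 4cos(3t) + 2sin(3t)

Final answer: y(t) = 4cos(3t) + 2sin(3t)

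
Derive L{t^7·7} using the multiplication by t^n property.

L{7} = 7/s. d^1/ds^1[1/s] = -1/s². d^2/ds^2[1/s] = 2/s^3. d^3/ds^3[1/s] = -6/s^4. d^4/ds^4[1/s] = 24/s^5. d^5/ds^5[1/s] = -120/s^6. d^6/ds^6[1/s] = 720/s^7. d^7/ds^7[1/s] = -5040/s^8. So L{t^7} = (-1)^{7}·-5040/s^8 = 5040/s^8. Then L{t^7·7} = 7·5040/s^8 = 35280/s^8

Final answer: 35280/s^8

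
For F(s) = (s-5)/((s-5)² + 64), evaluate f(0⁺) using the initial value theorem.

f(0⁺) = lim_{s→∞} sF(s) = lim_{s→∞} s(s-5)/((s-5)² + 64) = 1

Final answer: 1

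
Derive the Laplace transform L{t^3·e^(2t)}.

L{t^n·e^(at)} = n!/(s-a)^(n+1), so L{t^3·e^(2t)} = 6/(s-2)^4

Final answer: 6/(s-2)^4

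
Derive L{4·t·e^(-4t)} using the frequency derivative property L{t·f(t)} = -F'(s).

L{e^(-4t)} = 1/(s+4). By frequency derivative: L{t·e^(-4t)} = -d/ds[1/(s+4)] = -(-1)/(s+4)² = 1/(s+4)². Then L{4·t·e^(-4t)} = 4·1/(s+4)² = 4/(s+4)²

Final answer: 4/(s+4)²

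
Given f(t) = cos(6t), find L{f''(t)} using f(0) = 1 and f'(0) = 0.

F(s) = s/(s² + 36). L{f''(t)} = s²F(s) - sf(0) - f'(0) = s³/(s² + 36) - s = (s³ - s(s² + 36))/(s² + 36) = -36s/(s² + 36)

Final answer: -36s/(s² + 36)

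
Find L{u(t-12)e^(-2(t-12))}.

u(t-a)f(t-a) with f(t)=e^(-2t). L{e^(-2t)} = 1/(s+2). By time shift: e^(-12s)/(s+2)

Final answer: e^(-12s)/(s+2)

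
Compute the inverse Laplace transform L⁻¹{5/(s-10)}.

L⁻¹{1/(s-a)} = e^(at), so L⁻¹{1/(s-10)} = e^(10t), and L⁻¹{5/(s-10)} = 5·e^(10t)

Final answer: 5·e^(10t)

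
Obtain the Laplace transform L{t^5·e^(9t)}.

L{t^n·e^(at)} = n!/(s-a)^(n+1), so L{t^5·e^(9t)} = 120/(s-9)^6

Final answer: 120/(s-9)^6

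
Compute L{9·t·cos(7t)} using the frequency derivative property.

L{cos(7t)} = s/(s² + 49). Derivative: d/ds[s/(s² + 49)] = [(s² + 49) - s·2s]/(s² + 49)² = (49 - s²)/(s² + 49)². So L{t·cos(7t)} = -F'(s) = (s² - 49)/(s² + 49)². Then L{9·t·cos(7t)} = 9·(s² - 49)/(s² + 49)²

Final answer: 9·(s² - 49)/(s² + 49)²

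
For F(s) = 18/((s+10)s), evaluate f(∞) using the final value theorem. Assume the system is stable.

f(∞) = lim_{s→0} sF(s) = lim_{s→0} 18/(s+10) = 9/5

Final answer: 9/5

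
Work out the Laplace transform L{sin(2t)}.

L{sin(ωt)} = ω/(s² + ω²), so L{sin(2t)} = 2/(s² + 4)

Final answer: 2/(s² + 4)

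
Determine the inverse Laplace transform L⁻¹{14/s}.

L⁻¹{c/s} = c, so L⁻¹{14/s} = 14

Final answer: 14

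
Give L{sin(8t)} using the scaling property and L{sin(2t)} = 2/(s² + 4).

Using L{f(at)} = (1/a)F(s/a) with a=4: L{sin(8t)} = (1/4) · 2/((s/4)² + 4) = (1/4) · 2·16/(s² + 64) = 8/(s² + 64)

Final answer: 8/(s² + 64)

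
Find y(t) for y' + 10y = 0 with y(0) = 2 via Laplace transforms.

L{y'} + 10L{y} = 0. sY - 2 + 10Y = 0. Y(s+10) = 2. Y = 2/(s+10)

Final answer: y(t) = 2e^(-10t)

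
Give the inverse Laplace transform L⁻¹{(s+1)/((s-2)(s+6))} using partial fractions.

Using partial fractions, f(t) = (3e^(2t) + 5e^(-6t))/8

Final answer: (3e^(2t) + 5e^(-6t))/8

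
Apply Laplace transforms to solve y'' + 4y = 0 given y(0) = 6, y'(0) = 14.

L{y''} + 4L{y} = 0. s²Y - 6s - 14 + 4Y = 0. Y(s² + 4) = 6s + 14. Y = (6s + 14)/(s² + 4). Inverting: y(t) = 6cos(2t) + 7sin(2t)

Final answer: y(t) = 6cos(2t) + 7sin(2t)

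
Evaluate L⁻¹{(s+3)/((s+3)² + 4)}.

Using frequency shift: L⁻¹{(s-a)/((s-a)² + b²)} = e^(at)cos(bt). Here a=-3, b=2

Final answer: e^(-3t)·cos(2t)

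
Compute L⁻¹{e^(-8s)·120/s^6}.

L⁻¹{120/s^6} = t^5. By the time shift theorem, L⁻¹{e^(-as)F(s)} = u(t-a)f(t-a) with a=8, so L⁻¹{e^(-8s)·120/s^6} = u(t-8)·(t-8)^5

Final answer: u(t-8)·(t-8)^5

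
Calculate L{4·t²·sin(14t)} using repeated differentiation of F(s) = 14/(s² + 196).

F(s) = 14/(s² + 196). F'(s) = -28s/(s² + 196)². F''(s) = -28(196 - 3s²)/(s² + 196)³ = (84s² - 5488)/(s² + 196)³. So L{t²·sin(14t)} = (-1)² F''(s) = (84s² - 5488)/(s² + 196)³. Then L{4·t²·sin(14t)} = 4·(84s² - 5488)/(s² + 196)³ = (336s² - 21952)/(s² + 196)³

Final answer: (336s² - 21952)/(s² + 196)³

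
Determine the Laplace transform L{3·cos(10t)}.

L{cos(ωt)} = s/(s² + ω²), so L{cos(10t)} = s/(s² + 100). Then L{3·cos(10t)} = 3·s/(s² + 100) = 3s/(s² + 100)

Final answer: 3s/(s² + 100)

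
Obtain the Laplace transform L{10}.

L{10} = 10 · L{1} = 10/s

Final answer: 10/s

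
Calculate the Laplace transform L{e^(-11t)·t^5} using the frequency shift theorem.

L{e^(at)·t^n} = n!/(s-a)^(n+1), so L{e^(-11t)·t^5} = 120/(s+11)^6

Final answer: 120/(s+11)^6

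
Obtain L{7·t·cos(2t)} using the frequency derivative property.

L{cos(2t)} = s/(s² + 4). Derivative: d/ds[s/(s² + 4)] = [(s² + 4) - s·2s]/(s² + 4)² = (4 - s²)/(s² + 4)². So L{t·cos(2t)} = -F'(s) = (s² - 4)/(s² + 4)². Then L{7·t·cos(2t)} = 7·(s² - 4)/(s² + 4)²

Final answer: 7·(s² - 4)/(s² + 4)²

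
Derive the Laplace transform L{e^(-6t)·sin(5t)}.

L{e^(at)·sin(ωt)} = ω/((s-a)² + ω²), so L{e^(-6t)·sin(5t)} = 5/((s+6)² + 25)

Final answer: 5/((s+6)² + 25)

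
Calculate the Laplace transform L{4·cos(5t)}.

L{cos(ωt)} = s/(s² + ω²), so L{cos(5t)} = s/(s² + 25). Then L{4·cos(5t)} = 4·s/(s² + 25) = 4s/(s² + 25)

Final answer: 4s/(s² + 25)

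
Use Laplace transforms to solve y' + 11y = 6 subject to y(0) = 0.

sY + 11Y = 6/s. Y = 6/(s(s+11)). Partial fractions: Y = 6/11/s - 6/11/(s+11)

Final answer: y(t) = 6/11(1 - e^(-11t))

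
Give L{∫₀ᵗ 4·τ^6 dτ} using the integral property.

L{∫₀ᵗ f(τ)dτ} = F(s)/s with f(t) = 4t^6. F(s) = 2880/s^7, so L{∫₀ᵗ 4·τ^6 dτ} = (2880/s^7)/s = 2880/s^8. (Check: ∫₀ᵗ 4·τ^6 dτ = 4t^7/7.)

Final answer: 2880/s^8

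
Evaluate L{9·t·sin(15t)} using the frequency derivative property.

L{sin(15t)} = 15/(s² + 225). By L{t·f(t)} = -F'(s): -d/ds[15/(s² + 225)] = -(15)·(-2s)/(s² + 225)² = 30s/(s² + 225)². Then L{9·t·sin(15t)} = 9·30s/(s² + 225)² = 270s/(s² + 225)²

Final answer: 270s/(s² + 225)²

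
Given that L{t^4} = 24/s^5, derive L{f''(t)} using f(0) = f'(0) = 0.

L{f''(t)} = s²F(s) - sf(0) - f'(0) = s²·24/s^5 - 0 - 0 = 24/s^3

Final answer: 24/s^3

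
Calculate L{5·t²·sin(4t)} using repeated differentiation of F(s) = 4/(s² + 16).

F(s) = 4/(s² + 16). F'(s) = -8s/(s² + 16)². F''(s) = -8(16 - 3s²)/(s² + 16)³ = (24s² - 128)/(s² + 16)³. So L{t²·sin(4t)} = (-1)² F''(s) = (24s² - 128)/(s² + 16)³. Then L{5·t²·sin(4t)} = 5·(24s² - 128)/(s² + 16)³ = (120s² - 640)/(s² + 16)³

Final answer: (120s² - 640)/(s² + 16)³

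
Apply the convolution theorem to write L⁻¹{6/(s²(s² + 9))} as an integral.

6/(s²(s² + 9)) = (1/s²)·(6/(s² + 9)) = L{t}·L{2·sin(3t)}. So f(t) = t*(2·sin(3t)) = ∫₀ᵗ 2τ·sin(3(t-τ)) dτ

Final answer: ∫₀ᵗ 2τ·sin(3(t-τ)) dτ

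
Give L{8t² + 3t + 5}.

L{8t² + 3t + 5} = 8·2/s³ + 3/s² + 5/s = 16/s³ + 3/s² + 5/s

Final answer: 16/s³ + 3/s² + 5/s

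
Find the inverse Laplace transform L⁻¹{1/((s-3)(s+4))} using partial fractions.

Decompose: A/(s-3) + B/(s+4). A = 1/7, B = -1/7. f(t) = (e^(3t) - e^(-4t))/7

Final answer: (e^(3t) - e^(-4t))/7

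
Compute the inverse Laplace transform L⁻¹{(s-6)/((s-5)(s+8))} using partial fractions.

Using partial fractions, f(t) = (-e^(5t) + 14e^(-8t))/13

Final answer: (-e^(5t) + 14e^(-8t))/13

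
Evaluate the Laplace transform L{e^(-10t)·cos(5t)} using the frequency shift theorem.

Frequency shift: L{e^(at)f(t)} = F(s-a). L{e^(-10t)·cos(5t)} = (s+10)/((s+10)² + 25)

Final answer: (s+10)/((s+10)² + 25)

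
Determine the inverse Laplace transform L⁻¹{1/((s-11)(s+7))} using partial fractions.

Decompose: A/(s-11) + B/(s+7). A = 1/18, B = -1/18. f(t) = (e^(11t) - e^(-7t))/18

Final answer: (e^(11t) - e^(-7t))/18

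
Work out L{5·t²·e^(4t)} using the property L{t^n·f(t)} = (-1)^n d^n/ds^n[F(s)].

L{e^(4t)} = 1/(s-4). d/ds[1/(s-4)] = -1/(s-4)². d²/ds²[1/(s-4)] = 2/(s-4)³. So L{t²·e^(4t)} = (-1)² · 2/(s-4)³ = 2/(s-4)³. Then L{5·t²·e^(4t)} = 5·2/(s-4)³ = 10/(s-4)³

Final answer: 10/(s-4)³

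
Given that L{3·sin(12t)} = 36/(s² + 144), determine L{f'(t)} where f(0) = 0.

L{f'(t)} = s·F(s) - f(0) = s·36/(s² + 144) - 0 = 36s/(s² + 144)

Final answer: 36s/(s² + 144)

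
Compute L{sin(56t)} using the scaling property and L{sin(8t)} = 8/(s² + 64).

Using L{f(at)} = (1/a)F(s/a) with a=7: L{sin(56t)} = (1/7) · 8/((s/7)² + 64) = (1/7) · 8·49/(s² + 3136) = 56/(s² + 3136)

Final answer: 56/(s² + 3136)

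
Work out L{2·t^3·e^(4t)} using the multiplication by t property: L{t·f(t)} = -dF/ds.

Using L{t^n·e^(at)} = n!/(s-a)^(n+1), L{t^3·e^(4t)} = 6/(s-4)^4, so L{2·t^3·e^(4t)} = 2·6/(s-4)^4 = 12/(s-4)^4

Final answer: 12/(s-4)^4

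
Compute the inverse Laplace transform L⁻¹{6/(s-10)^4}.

L⁻¹{n!/(s-a)^(n+1)} = t^n·e^(at), so L⁻¹{6/(s-10)^4} = t^3·e^(10t)

Final answer: t^3·e^(10t)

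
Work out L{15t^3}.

L{t^n} = n!/s^(n+1). So L{15t^3} = 15·3!/s^4 = 90/s^4

Final answer: 90/s^4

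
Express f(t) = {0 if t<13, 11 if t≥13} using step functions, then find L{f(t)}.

f(t) = 11·u(t-13). L{u(t-13)} = e^(-13s)/s, so L{f(t)} = 11·e^(-13s)/s

Final answer: 11·e^(-13s)/s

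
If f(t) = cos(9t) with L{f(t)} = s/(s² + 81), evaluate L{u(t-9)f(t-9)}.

Time shift theorem: L{u(t-a)f(t-a)} = e^(-as)F(s). Here a=9, F(s) = s/(s² + 81), so L{u(t-9)f(t-9)} = e^(-9s)·s/(s² + 81)

Final answer: e^(-9s)·s/(s² + 81)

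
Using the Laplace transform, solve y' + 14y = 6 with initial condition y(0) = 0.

sY + 14Y = 6/s. Y = 6/(s(s+14)). Partial fractions: Y = 3/7/s - 3/7/(s+14)

Final answer: y(t) = 3/7(1 - e^(-14t))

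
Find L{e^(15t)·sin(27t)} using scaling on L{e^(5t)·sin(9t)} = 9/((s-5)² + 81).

Scaling with a=3: L{e^(15t)·sin(27t)} = (1/3) · 9/((s/3-5)² + 81). Simplifying: 27/((s-15)² + 729)

Final answer: 27/((s-15)² + 729)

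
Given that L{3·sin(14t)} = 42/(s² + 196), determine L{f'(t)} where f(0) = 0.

L{f'(t)} = s·F(s) - f(0) = s·42/(s² + 196) - 0 = 42s/(s² + 196)

Final answer: 42s/(s² + 196)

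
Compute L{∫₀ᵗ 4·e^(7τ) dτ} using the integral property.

L{∫₀ᵗ f(τ)dτ} = F(s)/s with F(s) = 4/(s-7), so L{∫₀ᵗ 4·e^(7τ) dτ} = 4/(s(s-7))

Final answer: 4/(s(s-7))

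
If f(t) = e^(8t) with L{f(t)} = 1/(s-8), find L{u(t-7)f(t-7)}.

Time shift theorem: L{u(t-a)f(t-a)} = e^(-as)F(s). Here a=7, F(s) = 1/(s-8), so L{u(t-7)f(t-7)} = e^(-7s)·1/(s-8)

Final answer: e^(-7s)·1/(s-8)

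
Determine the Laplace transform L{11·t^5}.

L{t^n} = n!/s^(n+1), so L{t^5} = 120/s^6. Then L{11·t^5} = 11·120/s^6 = 1320/s^6

Final answer: 1320/s^6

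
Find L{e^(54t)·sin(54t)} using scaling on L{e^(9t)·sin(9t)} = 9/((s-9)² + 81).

Scaling with a=6: L{e^(54t)·sin(54t)} = (1/6) · 9/((s/6-9)² + 81). Simplifying: 54/((s-54)² + 2916)

Final answer: 54/((s-54)² + 2916)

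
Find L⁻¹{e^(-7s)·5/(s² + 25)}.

L⁻¹{5/(s² + 25)} = sin(5t). By the time shift theorem, L⁻¹{e^(-as)F(s)} = u(t-a)f(t-a) with a=7, so L⁻¹{e^(-7s)·5/(s² + 25)} = u(t-7)·sin(5(t-7))

Final answer: u(t-7)·sin(5(t-7))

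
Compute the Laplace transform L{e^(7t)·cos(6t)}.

L{e^(at)·cos(ωt)} = (s-a)/((s-a)² + ω²), so L{e^(7t)·cos(6t)} = (s-7)/((s-7)² + 36)

Final answer: (s-7)/((s-7)² + 36)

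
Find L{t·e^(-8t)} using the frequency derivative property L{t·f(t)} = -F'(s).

L{e^(-8t)} = 1/(s+8). By frequency derivative: L{t·e^(-8t)} = -d/ds[1/(s+8)] = -(-1)/(s+8)² = 1/(s+8)²

Final answer: 1/(s+8)²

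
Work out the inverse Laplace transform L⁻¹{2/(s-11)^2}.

L⁻¹{n!/(s-a)^(n+1)} = t^n·e^(at) with n=1, a=11. So L⁻¹{1/(s-11)^2} = t·e^(11t), and L⁻¹{2/(s-11)^2} = (2/1)·t·e^(11t) = 2·t·e^(11t)

Final answer: 2·t·e^(11t)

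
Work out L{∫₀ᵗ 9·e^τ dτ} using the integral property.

L{∫₀ᵗ f(τ)dτ} = F(s)/s with F(s) = 9/(s-1), so L{∫₀ᵗ 9·e^τ dτ} = 9/(s(s-1))

Final answer: 9/(s(s-1))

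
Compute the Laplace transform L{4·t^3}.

L{t^n} = n!/s^(n+1), so L{t^3} = 6/s^4. Then L{4·t^3} = 4·6/s^4 = 24/s^4

Final answer: 24/s^4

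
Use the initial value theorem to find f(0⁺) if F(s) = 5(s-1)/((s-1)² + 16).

f(0⁺) = lim_{s→∞} sF(s) = lim_{s→∞} 5s(s-1)/((s-1)² + 16) = 5

Final answer: 5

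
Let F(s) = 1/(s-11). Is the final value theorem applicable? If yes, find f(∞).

sF(s) = s/(s-11) has a pole at s = 11 in the right half-plane. Theorem does NOT apply (unstable system; f(t) = e^(11t) grows without bound).

Final answer: Not applicable (unstable)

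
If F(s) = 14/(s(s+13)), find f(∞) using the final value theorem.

f(∞) = lim_{s→0} s·14/(s(s+13)) = lim_{s→0} 14/(s+13) = 14/13 = 14/13

Final answer: 14/13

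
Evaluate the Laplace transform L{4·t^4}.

L{t^n} = n!/s^(n+1), so L{t^4} = 24/s^5. Then L{4·t^4} = 4·24/s^5 = 96/s^5

Final answer: 96/s^5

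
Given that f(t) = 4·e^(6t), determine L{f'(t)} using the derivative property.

f(0) = 4, F(s) = 4/(s-6). L{f'(t)} = s·F(s) - f(0) = 4s/(s-6) - 4 = (4s - 4(s-6))/(s-6) = 24/(s-6)

Final answer: 24/(s-6)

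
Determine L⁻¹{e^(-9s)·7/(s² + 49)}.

L⁻¹{7/(s² + 49)} = sin(7t). By the time shift theorem, L⁻¹{e^(-as)F(s)} = u(t-a)f(t-a) with a=9, so L⁻¹{e^(-9s)·7/(s² + 49)} = u(t-9)·sin(7(t-9))

Final answer: u(t-9)·sin(7(t-9))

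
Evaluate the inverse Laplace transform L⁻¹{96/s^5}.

L⁻¹{n!/s^(n+1)} = t^n with n=4. So L⁻¹{24/s^5} = t^4, and L⁻¹{96/s^5} = (96/24)·t^4 = 4·t^4

Final answer: 4·t^4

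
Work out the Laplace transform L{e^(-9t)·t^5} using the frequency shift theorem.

L{e^(at)·t^n} = n!/(s-a)^(n+1), so L{e^(-9t)·t^5} = 120/(s+9)^6

Final answer: 120/(s+9)^6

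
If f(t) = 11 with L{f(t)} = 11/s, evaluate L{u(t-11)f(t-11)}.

Time shift theorem: L{u(t-a)f(t-a)} = e^(-as)F(s). Here a=11, F(s) = 11/s, so L{u(t-11)f(t-11)} = e^(-11s)·11/s

Final answer: e^(-11s)·11/s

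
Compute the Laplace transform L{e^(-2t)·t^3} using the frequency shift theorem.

L{e^(at)·t^n} = n!/(s-a)^(n+1), so L{e^(-2t)·t^3} = 6/(s+2)^4

Final answer: 6/(s+2)^4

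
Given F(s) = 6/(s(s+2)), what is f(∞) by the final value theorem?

f(∞) = lim_{s→0} s·6/(s(s+2)) = lim_{s→0} 6/(s+2) = 6/2 = 3

Final answer: 3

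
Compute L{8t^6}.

L{t^n} = n!/s^(n+1). So L{8t^6} = 8·6!/s^7 = 5760/s^7

Final answer: 5760/s^7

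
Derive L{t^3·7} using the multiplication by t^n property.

L{7} = 7/s. d^1/ds^1[1/s] = -1/s². d^2/ds^2[1/s] = 2/s^3. d^3/ds^3[1/s] = -6/s^4. So L{t^3} = (-1)^{3}·-6/s^4 = 6/s^4. Then L{t^3·7} = 7·6/s^4 = 42/s^4

Final answer: 42/s^4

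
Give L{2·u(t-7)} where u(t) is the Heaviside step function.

L{u(t-a)} = e^(-as)/s. Here a=7, so L{u(t-7)} = e^(-7s)/s, and L{2·u(t-7)} = 2·e^(-7s)/s

Final answer: 2·e^(-7s)/s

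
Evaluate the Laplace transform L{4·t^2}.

L{t^n} = n!/s^(n+1), so L{t^2} = 2/s^3. Then L{4·t^2} = 4·2/s^3 = 8/s^3

Final answer: 8/s^3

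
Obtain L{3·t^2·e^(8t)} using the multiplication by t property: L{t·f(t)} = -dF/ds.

Using L{t^n·e^(at)} = n!/(s-a)^(n+1), L{t^2·e^(8t)} = 2/(s-8)^3, so L{3·t^2·e^(8t)} = 3·2/(s-8)^3 = 6/(s-8)^3

Final answer: 6/(s-8)^3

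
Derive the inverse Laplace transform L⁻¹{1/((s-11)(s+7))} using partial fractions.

Decompose: A/(s-11) + B/(s+7). A = 1/18, B = -1/18. f(t) = (e^(11t) - e^(-7t))/18

Final answer: (e^(11t) - e^(-7t))/18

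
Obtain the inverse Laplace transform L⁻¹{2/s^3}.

L⁻¹{n!/s^(n+1)} = t^n with n=2. So L⁻¹{2/s^3} = t^2

Final answer: t^2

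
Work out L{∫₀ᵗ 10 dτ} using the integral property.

L{∫₀ᵗ f(τ)dτ} = F(s)/s with f(t) = 10. F(s) = 10/s, so L{∫₀ᵗ 10 dτ} = (10/s)/s = 10/s². (Check: ∫₀ᵗ 10 dτ = 10t.)

Final answer: 10/s²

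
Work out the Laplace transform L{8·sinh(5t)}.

L{sinh(ωt)} = ω/(s² - ω²), so L{sinh(5t)} = 5/(s² - 25). Then L{8·sinh(5t)} = 8·5/(s² - 25) = 40/(s² - 25)

Final answer: 40/(s² - 25)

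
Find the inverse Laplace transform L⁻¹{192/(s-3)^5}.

L⁻¹{n!/(s-a)^(n+1)} = t^n·e^(at) with n=4, a=3. So L⁻¹{24/(s-3)^5} = t^4·e^(3t), and L⁻¹{192/(s-3)^5} = (192/24)·t^4·e^(3t) = 8·t^4·e^(3t)

Final answer: 8·t^4·e^(3t)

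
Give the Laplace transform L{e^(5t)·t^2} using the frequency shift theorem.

L{e^(at)·t^n} = n!/(s-a)^(n+1), so L{e^(5t)·t^2} = 2/(s-5)^3

Final answer: 2/(s-5)^3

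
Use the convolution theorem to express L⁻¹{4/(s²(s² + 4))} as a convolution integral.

4/(s²(s² + 4)) = (1/s²)·(4/(s² + 4)) = L{t}·L{2·sin(2t)}. So f(t) = t*(2·sin(2t)) = ∫₀ᵗ 2τ·sin(2(t-τ)) dτ

Final answer: ∫₀ᵗ 2τ·sin(2(t-τ)) dτ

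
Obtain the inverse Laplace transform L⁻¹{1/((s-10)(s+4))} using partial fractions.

Decompose: A/(s-10) + B/(s+4). A = 1/14, B = -1/14. f(t) = (e^(10t) - e^(-4t))/14

Final answer: (e^(10t) - e^(-4t))/14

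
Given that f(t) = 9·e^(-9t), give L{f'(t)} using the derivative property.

f(0) = 9, F(s) = 9/(s+9). L{f'(t)} = s·F(s) - f(0) = 9s/(s+9) - 9 = (9s - 9(s+9))/(s+9) = -81/(s+9)

Final answer: -81/(s+9)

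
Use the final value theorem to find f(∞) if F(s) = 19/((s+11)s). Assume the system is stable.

f(∞) = lim_{s→0} sF(s) = lim_{s→0} 19/(s+11) = 19/11

Final answer: 19/11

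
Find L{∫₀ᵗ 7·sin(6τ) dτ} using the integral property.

L{∫₀ᵗ f(τ)dτ} = F(s)/s with F(s) = 42/(s² + 36), so the result is (42/(s² + 36))/s = 42/(s(s² + 36))

Final answer: 42/(s(s² + 36))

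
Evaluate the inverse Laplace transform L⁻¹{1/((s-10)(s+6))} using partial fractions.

Decompose: A/(s-10) + B/(s+6). A = 1/16, B = -1/16. f(t) = (e^(10t) - e^(-6t))/16

Final answer: (e^(10t) - e^(-6t))/16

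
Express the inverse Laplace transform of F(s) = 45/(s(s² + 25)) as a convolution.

45/(s(s² + 25)) = (1/s)·(45/(s² + 25)) = L{1}·L{9·sin(5t)}. So f(t) = 1*(9·sin(5t)) = ∫₀ᵗ 9·sin(5τ) dτ

Final answer: ∫₀ᵗ 9·sin(5τ) dτ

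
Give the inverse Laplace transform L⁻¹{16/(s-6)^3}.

L⁻¹{n!/(s-a)^(n+1)} = t^n·e^(at) with n=2, a=6. So L⁻¹{2/(s-6)^3} = t^2·e^(6t), and L⁻¹{16/(s-6)^3} = (16/2)·t^2·e^(6t) = 8·t^2·e^(6t)

Final answer: 8·t^2·e^(6t)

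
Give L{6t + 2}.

L{6t + 2} = 6·L{t} + 2·L{1} = 6/s² + 2/s

Final answer: 6/s² + 2/s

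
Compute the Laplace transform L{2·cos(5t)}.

L{cos(ωt)} = s/(s² + ω²), so L{cos(5t)} = s/(s² + 25). Then L{2·cos(5t)} = 2·s/(s² + 25) = 2s/(s² + 25)

Final answer: 2s/(s² + 25)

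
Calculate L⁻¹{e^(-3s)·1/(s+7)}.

L⁻¹{1/(s+7)} = e^(-7t). By the time shift theorem, L⁻¹{e^(-as)F(s)} = u(t-a)f(t-a) with a=3, so L⁻¹{e^(-3s)·1/(s+7)} = u(t-3)·e^(-7(t-3))

Final answer: u(t-3)·e^(-7(t-3))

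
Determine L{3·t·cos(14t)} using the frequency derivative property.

L{cos(14t)} = s/(s² + 196). Derivative: d/ds[s/(s² + 196)] = [(s² + 196) - s·2s]/(s² + 196)² = (196 - s²)/(s² + 196)². So L{t·cos(14t)} = -F'(s) = (s² - 196)/(s² + 196)². Then L{3·t·cos(14t)} = 3·(s² - 196)/(s² + 196)²

Final answer: 3·(s² - 196)/(s² + 196)²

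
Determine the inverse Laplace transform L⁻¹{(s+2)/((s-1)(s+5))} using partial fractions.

Using partial fractions, f(t) = (3e^t + 3e^(-5t))/6

Final answer: (3e^t + 3e^(-5t))/6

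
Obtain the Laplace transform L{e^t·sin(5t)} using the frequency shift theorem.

Frequency shift: L{e^(at)f(t)} = F(s-a). L{e^t·sin(5t)} = 5/((s-1)² + 25)

Final answer: 5/((s-1)² + 25)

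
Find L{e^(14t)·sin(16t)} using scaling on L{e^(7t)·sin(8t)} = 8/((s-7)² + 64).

Scaling with a=2: L{e^(14t)·sin(16t)} = (1/2) · 8/((s/2-7)² + 64). Simplifying: 16/((s-14)² + 256)

Final answer: 16/((s-14)² + 256)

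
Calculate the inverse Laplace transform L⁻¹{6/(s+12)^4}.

L⁻¹{n!/(s-a)^(n+1)} = t^n·e^(at), so L⁻¹{6/(s+12)^4} = t^3·e^(-12t)

Final answer: t^3·e^(-12t)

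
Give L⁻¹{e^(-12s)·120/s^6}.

L⁻¹{120/s^6} = t^5. By the time shift theorem, L⁻¹{e^(-as)F(s)} = u(t-a)f(t-a) with a=12, so L⁻¹{e^(-12s)·120/s^6} = u(t-12)·(t-12)^5

Final answer: u(t-12)·(t-12)^5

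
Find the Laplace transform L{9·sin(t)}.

L{sin(ωt)} = ω/(s² + ω²), so L{sin(t)} = 1/(s² + 1). Then L{9·sin(t)} = 9·1/(s² + 1) = 9/(s² + 1)

Final answer: 9/(s² + 1)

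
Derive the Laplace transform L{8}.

L{8} = 8 · L{1} = 8/s

Final answer: 8/s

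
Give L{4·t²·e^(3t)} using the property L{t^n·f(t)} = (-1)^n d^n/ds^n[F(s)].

L{e^(3t)} = 1/(s-3). d/ds[1/(s-3)] = -1/(s-3)². d²/ds²[1/(s-3)] = 2/(s-3)³. So L{t²·e^(3t)} = (-1)² · 2/(s-3)³ = 2/(s-3)³. Then L{4·t²·e^(3t)} = 4·2/(s-3)³ = 8/(s-3)³

Final answer: 8/(s-3)³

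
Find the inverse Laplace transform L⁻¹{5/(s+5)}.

L⁻¹{1/(s-a)} = e^(at), so L⁻¹{1/(s+5)} = e^(-5t), and L⁻¹{5/(s+5)} = 5·e^(-5t)

Final answer: 5·e^(-5t)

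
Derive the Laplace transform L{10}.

L{10} = 10 · L{1} = 10/s

Final answer: 10/s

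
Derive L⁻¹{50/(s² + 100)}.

This is the form c·a/(s² + a²) with a = 10, c = 5. L⁻¹ = 5·sin(10t)

Final answer: 5·sin(10t)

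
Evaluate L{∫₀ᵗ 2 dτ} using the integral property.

L{∫₀ᵗ f(τ)dτ} = F(s)/s with f(t) = 2. F(s) = 2/s, so L{∫₀ᵗ 2 dτ} = (2/s)/s = 2/s². (Check: ∫₀ᵗ 2 dτ = 2t.)

Final answer: 2/s²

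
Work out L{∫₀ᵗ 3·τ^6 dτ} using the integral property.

L{∫₀ᵗ f(τ)dτ} = F(s)/s with f(t) = 3t^6. F(s) = 2160/s^7, so L{∫₀ᵗ 3·τ^6 dτ} = (2160/s^7)/s = 2160/s^8. (Check: ∫₀ᵗ 3·τ^6 dτ = 3t^7/7.)

Final answer: 2160/s^8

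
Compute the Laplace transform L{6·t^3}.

L{t^n} = n!/s^(n+1), so L{t^3} = 6/s^4. Then L{6·t^3} = 6·6/s^4 = 36/s^4

Final answer: 36/s^4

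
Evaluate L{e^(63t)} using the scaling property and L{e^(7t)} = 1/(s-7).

Using L{f(at)} = (1/a)F(s/a) with a=9 and f(t) = e^(7t): L{e^(63t)} = (1/9) · 1/((s/9)-7) = (1/9) · 9/(s-63) = 1/(s-63)

Final answer: 1/(s-63)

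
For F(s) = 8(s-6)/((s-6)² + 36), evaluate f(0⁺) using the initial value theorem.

f(0⁺) = lim_{s→∞} sF(s) = lim_{s→∞} 8s(s-6)/((s-6)² + 36) = 8

Final answer: 8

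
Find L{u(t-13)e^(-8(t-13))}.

u(t-a)f(t-a) with f(t)=e^(-8t). L{e^(-8t)} = 1/(s+8). By time shift: e^(-13s)/(s+8)

Final answer: e^(-13s)/(s+8)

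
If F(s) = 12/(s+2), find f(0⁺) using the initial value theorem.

f(0⁺) = lim_{s→∞} s·12/(s+2) = lim_{s→∞} 12s/(s+2) = 12

Final answer: 12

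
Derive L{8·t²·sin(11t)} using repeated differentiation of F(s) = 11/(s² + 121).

F(s) = 11/(s² + 121). F'(s) = -22s/(s² + 121)². F''(s) = -22(121 - 3s²)/(s² + 121)³ = (66s² - 2662)/(s² + 121)³. So L{t²·sin(11t)} = (-1)² F''(s) = (66s² - 2662)/(s² + 121)³. Then L{8·t²·sin(11t)} = 8·(66s² - 2662)/(s² + 121)³ = (528s² - 21296)/(s² + 121)³

Final answer: (528s² - 21296)/(s² + 121)³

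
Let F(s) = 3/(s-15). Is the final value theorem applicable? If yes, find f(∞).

sF(s) = 3s/(s-15) has a pole at s = 15 in the right half-plane. Theorem does NOT apply (unstable system; f(t) = 3·e^(15t) grows without bound).

Final answer: Not applicable (unstable)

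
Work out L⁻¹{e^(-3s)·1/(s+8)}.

L⁻¹{1/(s+8)} = e^(-8t). By the time shift theorem, L⁻¹{e^(-as)F(s)} = u(t-a)f(t-a) with a=3, so L⁻¹{e^(-3s)·1/(s+8)} = u(t-3)·e^(-8(t-3))

Final answer: u(t-3)·e^(-8(t-3))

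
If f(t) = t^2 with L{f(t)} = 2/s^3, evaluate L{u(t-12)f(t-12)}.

Time shift theorem: L{u(t-a)f(t-a)} = e^(-as)F(s). Here a=12, F(s) = 2/s^3, so L{u(t-12)f(t-12)} = e^(-12s)·2/s^3

Final answer: e^(-12s)·2/s^3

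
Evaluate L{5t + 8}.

L{5t + 8} = 5·L{t} + 8·L{1} = 5/s² + 8/s

Final answer: 5/s² + 8/s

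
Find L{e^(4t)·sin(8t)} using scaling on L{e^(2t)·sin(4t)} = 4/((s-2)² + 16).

Scaling with a=2: L{e^(4t)·sin(8t)} = (1/2) · 4/((s/2-2)² + 16). Simplifying: 8/((s-4)² + 64)

Final answer: 8/((s-4)² + 64)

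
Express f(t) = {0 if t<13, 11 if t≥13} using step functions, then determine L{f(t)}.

f(t) = 11·u(t-13). L{u(t-13)} = e^(-13s)/s, so L{f(t)} = 11·e^(-13s)/s

Final answer: 11·e^(-13s)/s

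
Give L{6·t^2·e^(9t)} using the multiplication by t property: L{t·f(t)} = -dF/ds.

Using L{t^n·e^(at)} = n!/(s-a)^(n+1), L{t^2·e^(9t)} = 2/(s-9)^3, so L{6·t^2·e^(9t)} = 6·2/(s-9)^3 = 12/(s-9)^3

Final answer: 12/(s-9)^3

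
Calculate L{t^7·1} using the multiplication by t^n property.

L{1} = 1/s. d^1/ds^1[1/s] = -1/s². d^2/ds^2[1/s] = 2/s^3. d^3/ds^3[1/s] = -6/s^4. d^4/ds^4[1/s] = 24/s^5. d^5/ds^5[1/s] = -120/s^6. d^6/ds^6[1/s] = 720/s^7. d^7/ds^7[1/s] = -5040/s^8. So L{t^7} = (-1)^{7}·-5040/s^8 = 5040/s^8

Final answer: 5040/s^8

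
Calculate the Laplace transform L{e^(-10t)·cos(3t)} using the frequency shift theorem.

Frequency shift: L{e^(at)f(t)} = F(s-a). L{e^(-10t)·cos(3t)} = (s+10)/((s+10)² + 9)

Final answer: (s+10)/((s+10)² + 9)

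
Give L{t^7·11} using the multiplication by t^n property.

L{11} = 11/s. d^1/ds^1[1/s] = -1/s². d^2/ds^2[1/s] = 2/s^3. d^3/ds^3[1/s] = -6/s^4. d^4/ds^4[1/s] = 24/s^5. d^5/ds^5[1/s] = -120/s^6. d^6/ds^6[1/s] = 720/s^7. d^7/ds^7[1/s] = -5040/s^8. So L{t^7} = (-1)^{7}·-5040/s^8 = 5040/s^8. Then L{t^7·11} = 11·5040/s^8 = 55440/s^8

Final answer: 55440/s^8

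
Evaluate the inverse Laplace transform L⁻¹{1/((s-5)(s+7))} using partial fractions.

Decompose: A/(s-5) + B/(s+7). A = 1/12, B = -1/12. f(t) = (e^(5t) - e^(-7t))/12

Final answer: (e^(5t) - e^(-7t))/12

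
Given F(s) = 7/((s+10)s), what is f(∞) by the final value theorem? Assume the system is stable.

f(∞) = lim_{s→0} sF(s) = lim_{s→0} 7/(s+10) = 7/10

Final answer: 7/10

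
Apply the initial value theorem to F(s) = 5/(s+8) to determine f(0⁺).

f(0⁺) = lim_{s→∞} s·5/(s+8) = lim_{s→∞} 5s/(s+8) = 5

Final answer: 5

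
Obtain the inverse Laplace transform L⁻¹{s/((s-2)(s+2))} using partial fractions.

Using partial fractions, f(t) = (2e^(2t) + 2e^(-2t))/4

Final answer: (2e^(2t) + 2e^(-2t))/4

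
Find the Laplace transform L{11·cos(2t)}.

L{cos(ωt)} = s/(s² + ω²), so L{cos(2t)} = s/(s² + 4). Then L{11·cos(2t)} = 11·s/(s² + 4) = 11s/(s² + 4)

Final answer: 11s/(s² + 4)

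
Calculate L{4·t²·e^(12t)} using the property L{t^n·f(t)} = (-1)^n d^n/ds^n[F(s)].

L{e^(12t)} = 1/(s-12). d/ds[1/(s-12)] = -1/(s-12)². d²/ds²[1/(s-12)] = 2/(s-12)³. So L{t²·e^(12t)} = (-1)² · 2/(s-12)³ = 2/(s-12)³. Then L{4·t²·e^(12t)} = 4·2/(s-12)³ = 8/(s-12)³

Final answer: 8/(s-12)³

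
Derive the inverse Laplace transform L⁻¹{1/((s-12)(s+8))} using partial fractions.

Decompose: A/(s-12) + B/(s+8). A = 1/20, B = -1/20. f(t) = (e^(12t) - e^(-8t))/20

Final answer: (e^(12t) - e^(-8t))/20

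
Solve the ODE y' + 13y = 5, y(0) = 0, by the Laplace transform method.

sY + 13Y = 5/s. Y = 5/(s(s+13)). Partial fractions: Y = 5/13/s - 5/13/(s+13)

Final answer: y(t) = 5/13(1 - e^(-13t))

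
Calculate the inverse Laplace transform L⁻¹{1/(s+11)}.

L⁻¹{1/(s-a)} = e^(at), so L⁻¹{1/(s+11)} = e^(-11t)

Final answer: e^(-11t)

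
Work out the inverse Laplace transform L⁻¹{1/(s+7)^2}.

L⁻¹{n!/(s-a)^(n+1)} = t^n·e^(at), so L⁻¹{1/(s+7)^2} = t·e^(-7t)

Final answer: t·e^(-7t)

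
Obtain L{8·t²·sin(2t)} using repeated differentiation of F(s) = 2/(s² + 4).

F(s) = 2/(s² + 4). F'(s) = -4s/(s² + 4)². F''(s) = -4(4 - 3s²)/(s² + 4)³ = (12s² - 16)/(s² + 4)³. So L{t²·sin(2t)} = (-1)² F''(s) = (12s² - 16)/(s² + 4)³. Then L{8·t²·sin(2t)} = 8·(12s² - 16)/(s² + 4)³ = (96s² - 128)/(s² + 4)³

Final answer: (96s² - 128)/(s² + 4)³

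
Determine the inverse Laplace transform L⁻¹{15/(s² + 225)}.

L⁻¹{15/(s² + 225)} = sin(15t)

Final answer: sin(15t)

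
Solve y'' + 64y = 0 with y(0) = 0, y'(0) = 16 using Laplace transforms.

L{y''} + 64L{y} = 0. s²Y - 0 - 16 + 64Y = 0. Y(s² + 64) = 16. Y = (16)/(s² + 64). Inverting: y(t) = 2sin(8t)

Final answer: y(t) = 2sin(8t)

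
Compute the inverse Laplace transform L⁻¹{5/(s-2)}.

L⁻¹{1/(s-a)} = e^(at), so L⁻¹{1/(s-2)} = e^(2t), and L⁻¹{5/(s-2)} = 5·e^(2t)

Final answer: 5·e^(2t)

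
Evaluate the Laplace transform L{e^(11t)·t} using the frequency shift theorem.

L{e^(at)·t^n} = n!/(s-a)^(n+1), so L{e^(11t)·t} = 1/(s-11)^2

Final answer: 1/(s-11)^2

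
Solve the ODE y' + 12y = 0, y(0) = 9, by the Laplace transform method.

L{y'} + 12L{y} = 0. sY - 9 + 12Y = 0. Y(s+12) = 9. Y = 9/(s+12)

Final answer: y(t) = 9e^(-12t)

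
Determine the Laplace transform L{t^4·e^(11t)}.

L{t^n·e^(at)} = n!/(s-a)^(n+1), so L{t^4·e^(11t)} = 24/(s-11)^5

Final answer: 24/(s-11)^5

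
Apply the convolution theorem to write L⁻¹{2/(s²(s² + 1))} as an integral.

2/(s²(s² + 1)) = (1/s²)·(2/(s² + 1)) = L{t}·L{2·sin(t)}. So f(t) = t*(2·sin(t)) = ∫₀ᵗ 2τ·sin((t-τ)) dτ

Final answer: ∫₀ᵗ 2τ·sin((t-τ)) dτ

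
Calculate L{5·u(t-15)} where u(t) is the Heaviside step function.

L{u(t-a)} = e^(-as)/s. Here a=15, so L{u(t-15)} = e^(-15s)/s, and L{5·u(t-15)} = 5·e^(-15s)/s

Final answer: 5·e^(-15s)/s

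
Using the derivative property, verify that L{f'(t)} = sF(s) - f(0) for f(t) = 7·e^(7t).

f'(t) = 49e^(7t). Direct: L{f'(t)} = 49/(s-7). Property: s·7/(s-7) - 7 = (7s - 7(s-7))/(s-7) = 49/(s-7). ✓

Final answer: 49/(s-7)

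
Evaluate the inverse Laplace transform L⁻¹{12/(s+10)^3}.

L⁻¹{n!/(s-a)^(n+1)} = t^n·e^(at) with n=2, a=-10. So L⁻¹{2/(s+10)^3} = t^2·e^(-10t), and L⁻¹{12/(s+10)^3} = (12/2)·t^2·e^(-10t) = 6·t^2·e^(-10t)

Final answer: 6·t^2·e^(-10t)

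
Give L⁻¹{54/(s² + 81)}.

This is the form c·a/(s² + a²) with a = 9, c = 6. L⁻¹ = 6·sin(9t)

Final answer: 6·sin(9t)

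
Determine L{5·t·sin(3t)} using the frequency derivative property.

L{sin(3t)} = 3/(s² + 9). By L{t·f(t)} = -F'(s): -d/ds[3/(s² + 9)] = -(3)·(-2s)/(s² + 9)² = 6s/(s² + 9)². Then L{5·t·sin(3t)} = 5·6s/(s² + 9)² = 30s/(s² + 9)²

Final answer: 30s/(s² + 9)²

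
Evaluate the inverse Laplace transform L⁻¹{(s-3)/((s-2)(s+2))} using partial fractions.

Using partial fractions, f(t) = (-e^(2t) + 5e^(-2t))/4

Final answer: (-e^(2t) + 5e^(-2t))/4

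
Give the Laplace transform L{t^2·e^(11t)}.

L{t^n·e^(at)} = n!/(s-a)^(n+1), so L{t^2·e^(11t)} = 2/(s-11)^3

Final answer: 2/(s-11)^3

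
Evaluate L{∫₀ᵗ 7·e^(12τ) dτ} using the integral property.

L{∫₀ᵗ f(τ)dτ} = F(s)/s with F(s) = 7/(s-12), so L{∫₀ᵗ 7·e^(12τ) dτ} = 7/(s(s-12))

Final answer: 7/(s(s-12))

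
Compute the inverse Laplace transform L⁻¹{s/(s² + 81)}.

L⁻¹{s/(s² + 81)} = cos(9t)

Final answer: cos(9t)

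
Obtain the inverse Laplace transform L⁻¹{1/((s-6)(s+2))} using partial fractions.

Decompose: A/(s-6) + B/(s+2). A = 1/8, B = -1/8. f(t) = (e^(6t) - e^(-2t))/8

Final answer: (e^(6t) - e^(-2t))/8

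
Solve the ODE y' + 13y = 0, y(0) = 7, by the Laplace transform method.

L{y'} + 13L{y} = 0. sY - 7 + 13Y = 0. Y(s+13) = 7. Y = 7/(s+13)

Final answer: y(t) = 7e^(-13t)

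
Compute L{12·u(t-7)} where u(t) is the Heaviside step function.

L{u(t-a)} = e^(-as)/s. Here a=7, so L{u(t-7)} = e^(-7s)/s, and L{12·u(t-7)} = 12·e^(-7s)/s

Final answer: 12·e^(-7s)/s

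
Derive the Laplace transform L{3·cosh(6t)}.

L{cosh(ωt)} = s/(s² - ω²), so L{cosh(6t)} = s/(s² - 36). Then L{3·cosh(6t)} = 3·s/(s² - 36) = 3s/(s² - 36)

Final answer: 3s/(s² - 36)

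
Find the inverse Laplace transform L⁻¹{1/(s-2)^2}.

L⁻¹{n!/(s-a)^(n+1)} = t^n·e^(at) with n=1, a=2. So L⁻¹{1/(s-2)^2} = t·e^(2t)

Final answer: t·e^(2t)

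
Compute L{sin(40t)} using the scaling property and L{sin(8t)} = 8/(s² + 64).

Using L{f(at)} = (1/a)F(s/a) with a=5: L{sin(40t)} = (1/5) · 8/((s/5)² + 64) = (1/5) · 8·25/(s² + 1600) = 40/(s² + 1600)

Final answer: 40/(s² + 1600)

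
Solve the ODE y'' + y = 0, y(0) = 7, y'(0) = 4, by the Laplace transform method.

L{y''} + 1L{y} = 0. s²Y - 7s - 4 + Y = 0. Y(s² + 1) = 7s + 4. Y = (7s + 4)/(s² + 1). Inverting: y(t) = 7cos(t) + 4sin(t)

Final answer: y(t) = 7cos(t) + 4sin(t)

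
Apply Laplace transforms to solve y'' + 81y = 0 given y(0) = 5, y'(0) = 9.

L{y''} + 81L{y} = 0. s²Y - 5s - 9 + 81Y = 0. Y(s² + 81) = 5s + 9. Y = (5s + 9)/(s² + 81). Inverting: y(t) = 5cos(9t) + sin(9t)

Final answer: y(t) = 5cos(9t) + sin(9t)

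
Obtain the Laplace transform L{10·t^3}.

L{t^n} = n!/s^(n+1), so L{t^3} = 6/s^4. Then L{10·t^3} = 10·6/s^4 = 60/s^4

Final answer: 60/s^4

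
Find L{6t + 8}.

L{6t + 8} = 6·L{t} + 8·L{1} = 6/s² + 8/s

Final answer: 6/s² + 8/s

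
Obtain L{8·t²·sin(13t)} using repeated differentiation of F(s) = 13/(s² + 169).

F(s) = 13/(s² + 169). F'(s) = -26s/(s² + 169)². F''(s) = -26(169 - 3s²)/(s² + 169)³ = (78s² - 4394)/(s² + 169)³. So L{t²·sin(13t)} = (-1)² F''(s) = (78s² - 4394)/(s² + 169)³. Then L{8·t²·sin(13t)} = 8·(78s² - 4394)/(s² + 169)³ = (624s² - 35152)/(s² + 169)³

Final answer: (624s² - 35152)/(s² + 169)³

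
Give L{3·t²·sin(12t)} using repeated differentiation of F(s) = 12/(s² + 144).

F(s) = 12/(s² + 144). F'(s) = -24s/(s² + 144)². F''(s) = -24(144 - 3s²)/(s² + 144)³ = (72s² - 3456)/(s² + 144)³. So L{t²·sin(12t)} = (-1)² F''(s) = (72s² - 3456)/(s² + 144)³. Then L{3·t²·sin(12t)} = 3·(72s² - 3456)/(s² + 144)³ = (216s² - 10368)/(s² + 144)³

Final answer: (216s² - 10368)/(s² + 144)³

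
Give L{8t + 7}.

L{8t + 7} = 8·L{t} + 7·L{1} = 8/s² + 7/s

Final answer: 8/s² + 7/s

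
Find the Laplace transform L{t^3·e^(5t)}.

L{t^n·e^(at)} = n!/(s-a)^(n+1), so L{t^3·e^(5t)} = 6/(s-5)^4

Final answer: 6/(s-5)^4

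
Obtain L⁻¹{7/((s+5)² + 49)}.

Form: b/((s-a)² + b²) → e^(at)sin(bt). With a=-5, b=7

Final answer: e^(-5t)·sin(7t)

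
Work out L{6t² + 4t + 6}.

L{6t² + 4t + 6} = 6·2/s³ + 4/s² + 6/s = 12/s³ + 4/s² + 6/s

Final answer: 12/s³ + 4/s² + 6/s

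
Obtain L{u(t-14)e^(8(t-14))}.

u(t-a)f(t-a) with f(t)=e^(8t). L{e^(8t)} = 1/(s-8). By time shift: e^(-14s)/(s-8)

Final answer: e^(-14s)/(s-8)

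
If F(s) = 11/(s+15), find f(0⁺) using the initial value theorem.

f(0⁺) = lim_{s→∞} s·11/(s+15) = lim_{s→∞} 11s/(s+15) = 11

Final answer: 11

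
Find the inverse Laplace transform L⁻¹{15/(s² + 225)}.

L⁻¹{15/(s² + 225)} = sin(15t)

Final answer: sin(15t)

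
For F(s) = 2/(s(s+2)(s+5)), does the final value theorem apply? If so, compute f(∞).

Poles of sF(s) = 2/((s+2)(s+5)) are at s = -2 and s = -5, both in the left half-plane. Theorem applies. f(∞) = lim_{s→0} sF(s) = 2/(2·5) = 1/5

Final answer: 1/5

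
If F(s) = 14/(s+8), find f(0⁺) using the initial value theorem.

f(0⁺) = lim_{s→∞} s·14/(s+8) = lim_{s→∞} 14s/(s+8) = 14

Final answer: 14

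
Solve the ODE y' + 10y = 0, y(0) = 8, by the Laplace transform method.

L{y'} + 10L{y} = 0. sY - 8 + 10Y = 0. Y(s+10) = 8. Y = 8/(s+10)

Final answer: y(t) = 8e^(-10t)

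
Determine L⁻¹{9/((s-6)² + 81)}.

Form: b/((s-a)² + b²) → e^(at)sin(bt). With a=6, b=9

Final answer: e^(6t)·sin(9t)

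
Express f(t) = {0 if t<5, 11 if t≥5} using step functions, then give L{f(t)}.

f(t) = 11·u(t-5). L{u(t-5)} = e^(-5s)/s, so L{f(t)} = 11·e^(-5s)/s

Final answer: 11·e^(-5s)/s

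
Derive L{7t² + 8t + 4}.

L{7t² + 8t + 4} = 7·2/s³ + 8/s² + 4/s = 14/s³ + 8/s² + 4/s

Final answer: 14/s³ + 8/s² + 4/s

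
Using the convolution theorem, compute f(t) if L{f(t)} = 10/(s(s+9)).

10/(s(s+9)) = (10/s)·(1/(s+9)) = L{10}·L{e^(-9t)}. By convolution, f(t) = 10*e^(-9t) = ∫₀ᵗ 10·e^(-9τ) dτ = 10·(1 - e^(-9t))/9

Final answer: 10·(1 - e^(-9t))/9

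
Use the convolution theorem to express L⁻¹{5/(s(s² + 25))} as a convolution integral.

5/(s(s² + 25)) = (1/s)·(5/(s² + 25)) = L{1}·L{sin(5t)}. So f(t) = 1*(sin(5t)) = ∫₀ᵗ sin(5τ) dτ

Final answer: ∫₀ᵗ sin(5τ) dτ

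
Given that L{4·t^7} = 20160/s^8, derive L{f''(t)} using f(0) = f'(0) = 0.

L{f''(t)} = s²F(s) - sf(0) - f'(0) = s²·20160/s^8 - 0 - 0 = 20160/s^6

Final answer: 20160/s^6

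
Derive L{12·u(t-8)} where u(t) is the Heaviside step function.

L{u(t-a)} = e^(-as)/s. Here a=8, so L{u(t-8)} = e^(-8s)/s, and L{12·u(t-8)} = 12·e^(-8s)/s

Final answer: 12·e^(-8s)/s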